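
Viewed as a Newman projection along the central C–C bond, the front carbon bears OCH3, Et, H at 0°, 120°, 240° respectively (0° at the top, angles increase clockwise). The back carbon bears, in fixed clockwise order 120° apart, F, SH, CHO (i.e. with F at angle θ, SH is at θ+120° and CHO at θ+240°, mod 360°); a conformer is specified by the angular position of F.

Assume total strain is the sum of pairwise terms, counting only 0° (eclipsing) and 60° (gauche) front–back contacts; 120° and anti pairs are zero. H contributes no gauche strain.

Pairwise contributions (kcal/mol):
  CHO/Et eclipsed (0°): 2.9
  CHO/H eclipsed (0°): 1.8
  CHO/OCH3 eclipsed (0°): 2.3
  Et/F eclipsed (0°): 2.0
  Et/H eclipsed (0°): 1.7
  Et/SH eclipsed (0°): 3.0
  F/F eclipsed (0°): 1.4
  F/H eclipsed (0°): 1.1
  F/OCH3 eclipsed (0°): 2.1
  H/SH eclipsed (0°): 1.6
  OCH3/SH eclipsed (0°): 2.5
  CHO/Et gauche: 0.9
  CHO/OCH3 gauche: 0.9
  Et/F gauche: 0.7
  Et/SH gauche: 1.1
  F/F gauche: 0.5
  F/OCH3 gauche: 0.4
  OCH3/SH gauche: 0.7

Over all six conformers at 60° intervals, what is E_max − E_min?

F at 0° is eclipsed. OCH3 at 0° is eclipsed with F at 0° (2.1); Et at 120° is eclipsed with SH at 120° (3.0); H at 240° is eclipsed with CHO at 240° (1.8). Total 6.9 kcal/mol.
F at 60° is staggered. OCH3 at 0° is gauche with F at 60° (0.4); OCH3 at 0° is gauche with CHO at 300° (0.9); Et at 120° is gauche with F at 60° (0.7); Et at 120° is gauche with SH at 180° (1.1). Total 3.1 kcal/mol.
F at 120° is eclipsed. OCH3 at 0° is eclipsed with CHO at 0° (2.3); Et at 120° is eclipsed with F at 120° (2.0); H at 240° is eclipsed with SH at 240° (1.6). Total 5.9 kcal/mol.
F at 180° is staggered. OCH3 at 0° is gauche with SH at 300° (0.7); OCH3 at 0° is gauche with CHO at 60° (0.9); Et at 120° is gauche with F at 180° (0.7); Et at 120° is gauche with CHO at 60° (0.9). Total 3.2 kcal/mol.
F at 240° is eclipsed. OCH3 at 0° is eclipsed with SH at 0° (2.5); Et at 120° is eclipsed with CHO at 120° (2.9); H at 240° is eclipsed with F at 240° (1.1). Total 6.5 kcal/mol.
F at 300° is staggered. OCH3 at 0° is gauche with F at 300° (0.4); OCH3 at 0° is gauche with SH at 60° (0.7); Et at 120° is gauche with SH at 60° (1.1); Et at 120° is gauche with CHO at 180° (0.9). Total 3.1 kcal/mol.
Max at 0° (6.9 kcal/mol), min at 60° (3.1 kcal/mol); barrier = 3.8 kcal/mol.

3.8 kcal/mol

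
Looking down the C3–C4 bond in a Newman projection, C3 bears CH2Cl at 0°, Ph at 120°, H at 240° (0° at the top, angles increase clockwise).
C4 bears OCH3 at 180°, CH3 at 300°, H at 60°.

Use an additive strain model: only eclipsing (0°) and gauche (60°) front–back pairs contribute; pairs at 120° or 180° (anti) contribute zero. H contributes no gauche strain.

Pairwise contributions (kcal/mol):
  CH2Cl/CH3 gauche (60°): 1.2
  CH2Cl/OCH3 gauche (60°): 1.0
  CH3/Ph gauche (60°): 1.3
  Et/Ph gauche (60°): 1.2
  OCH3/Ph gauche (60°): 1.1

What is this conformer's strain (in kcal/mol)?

2.3 kcal/mol

This conformer (staggered): CH2Cl–CH3 gauche, Ph–OCH3 gauche; 1.2 + 1.1 = 2.3 kcal/mol.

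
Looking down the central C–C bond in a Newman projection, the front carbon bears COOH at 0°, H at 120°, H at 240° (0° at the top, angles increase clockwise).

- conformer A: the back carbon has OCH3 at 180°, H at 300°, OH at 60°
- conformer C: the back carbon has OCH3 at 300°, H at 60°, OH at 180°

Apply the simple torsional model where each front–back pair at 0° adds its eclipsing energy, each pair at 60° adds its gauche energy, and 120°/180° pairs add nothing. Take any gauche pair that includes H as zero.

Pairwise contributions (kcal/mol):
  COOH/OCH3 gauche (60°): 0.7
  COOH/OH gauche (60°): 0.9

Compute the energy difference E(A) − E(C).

+0.2 kcal/mol

A (staggered): COOH–OH gauche; 0.9 = 0.9 kcal/mol.
C (staggered): COOH–OCH3 gauche; 0.7 = 0.7 kcal/mol.
E(A) − E(C) = 0.9 − 0.7 = +0.2 kcal/mol.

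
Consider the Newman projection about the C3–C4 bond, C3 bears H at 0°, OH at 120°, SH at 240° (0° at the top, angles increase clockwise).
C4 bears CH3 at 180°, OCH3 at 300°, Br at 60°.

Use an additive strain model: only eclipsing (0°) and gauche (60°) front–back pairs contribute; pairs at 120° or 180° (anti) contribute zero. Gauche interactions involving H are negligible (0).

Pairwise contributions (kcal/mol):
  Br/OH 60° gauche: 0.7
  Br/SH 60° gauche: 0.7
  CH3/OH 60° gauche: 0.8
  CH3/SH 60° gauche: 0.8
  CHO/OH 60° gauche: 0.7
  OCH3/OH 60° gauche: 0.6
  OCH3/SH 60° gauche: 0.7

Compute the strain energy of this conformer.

This conformer (staggered): OH–CH3 gauche, OH–Br gauche, SH–CH3 gauche, SH–OCH3 gauche; 0.8 + 0.7 + 0.8 + 0.7 = 3.0 kcal/mol.

3.0 kcal/mol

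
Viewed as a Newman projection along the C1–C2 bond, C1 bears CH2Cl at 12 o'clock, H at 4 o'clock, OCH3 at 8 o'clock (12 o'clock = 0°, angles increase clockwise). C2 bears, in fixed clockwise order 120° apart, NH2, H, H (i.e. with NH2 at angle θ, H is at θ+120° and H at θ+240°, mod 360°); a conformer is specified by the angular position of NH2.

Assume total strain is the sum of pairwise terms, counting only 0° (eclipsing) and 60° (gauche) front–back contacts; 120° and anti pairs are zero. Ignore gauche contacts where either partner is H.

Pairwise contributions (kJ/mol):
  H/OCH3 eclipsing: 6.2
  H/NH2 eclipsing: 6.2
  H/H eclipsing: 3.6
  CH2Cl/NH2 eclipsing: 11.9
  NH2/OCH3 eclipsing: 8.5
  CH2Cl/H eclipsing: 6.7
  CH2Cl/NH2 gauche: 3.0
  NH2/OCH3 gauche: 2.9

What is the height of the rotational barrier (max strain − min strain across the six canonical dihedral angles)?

NH2 at 0° (eclipsed): CH2Cl–NH2 eclipsed, H–H eclipsed, OCH3–H eclipsed; 11.9 + 3.6 + 6.2 = 21.7 kJ/mol.
NH2 at 60° (staggered): CH2Cl–NH2 gauche; 3.0 = 3.0 kJ/mol.
NH2 at 120° (eclipsed): CH2Cl–H eclipsed, H–NH2 eclipsed, OCH3–H eclipsed; 6.7 + 6.2 + 6.2 = 19.1 kJ/mol.
NH2 at 180° (staggered): OCH3–NH2 gauche; 2.9 = 2.9 kJ/mol.
NH2 at 240° (eclipsed): CH2Cl–H eclipsed, H–H eclipsed, OCH3–NH2 eclipsed; 6.7 + 3.6 + 8.5 = 18.8 kJ/mol.
NH2 at 300° (staggered): CH2Cl–NH2 gauche, OCH3–NH2 gauche; 3.0 + 2.9 = 5.9 kJ/mol.
Max at 0° (21.7 kJ/mol), min at 180° (2.9 kJ/mol); barrier = 18.8 kJ/mol.

18.8 kJ/mol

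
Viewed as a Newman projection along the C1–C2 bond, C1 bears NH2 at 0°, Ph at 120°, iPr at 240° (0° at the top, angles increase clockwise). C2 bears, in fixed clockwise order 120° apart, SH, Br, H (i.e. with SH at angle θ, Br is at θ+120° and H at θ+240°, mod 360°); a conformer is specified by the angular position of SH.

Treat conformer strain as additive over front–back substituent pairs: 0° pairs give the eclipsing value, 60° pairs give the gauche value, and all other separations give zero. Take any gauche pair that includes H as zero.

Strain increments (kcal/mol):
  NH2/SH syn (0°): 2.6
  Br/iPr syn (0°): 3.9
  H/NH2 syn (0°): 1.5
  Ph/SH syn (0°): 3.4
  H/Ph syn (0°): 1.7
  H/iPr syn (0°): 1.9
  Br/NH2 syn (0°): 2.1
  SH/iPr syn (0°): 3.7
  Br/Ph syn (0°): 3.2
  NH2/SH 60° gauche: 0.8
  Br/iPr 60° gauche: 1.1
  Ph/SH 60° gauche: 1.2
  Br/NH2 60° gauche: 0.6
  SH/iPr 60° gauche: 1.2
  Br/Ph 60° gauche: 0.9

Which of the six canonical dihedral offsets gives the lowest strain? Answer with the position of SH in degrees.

SH at 0° (eclipsed): NH2(0°)/SH(0°) eclipsed 2.6; Ph(120°)/Br(120°) eclipsed 3.2; iPr(240°)/H(240°) eclipsed 1.9 → 7.7 kcal/mol.
SH at 60° (staggered): NH2(0°)/SH(60°) gauche 0.8; Ph(120°)/SH(60°) gauche 1.2; Ph(120°)/Br(180°) gauche 0.9; iPr(240°)/Br(180°) gauche 1.1 → 4.0 kcal/mol.
SH at 120° (eclipsed): NH2(0°)/H(0°) eclipsed 1.5; Ph(120°)/SH(120°) eclipsed 3.4; iPr(240°)/Br(240°) eclipsed 3.9 → 8.8 kcal/mol.
SH at 180° (staggered): NH2(0°)/Br(300°) gauche 0.6; Ph(120°)/SH(180°) gauche 1.2; iPr(240°)/SH(180°) gauche 1.2; iPr(240°)/Br(300°) gauche 1.1 → 4.1 kcal/mol.
SH at 240° (eclipsed): NH2(0°)/Br(0°) eclipsed 2.1; Ph(120°)/H(120°) eclipsed 1.7; iPr(240°)/SH(240°) eclipsed 3.7 → 7.5 kcal/mol.
SH at 300° (staggered): NH2(0°)/SH(300°) gauche 0.8; NH2(0°)/Br(60°) gauche 0.6; Ph(120°)/Br(60°) gauche 0.9; iPr(240°)/SH(300°) gauche 1.2 → 3.5 kcal/mol.
The minimum (3.5 kcal/mol) occurs with SH at 300°.

300°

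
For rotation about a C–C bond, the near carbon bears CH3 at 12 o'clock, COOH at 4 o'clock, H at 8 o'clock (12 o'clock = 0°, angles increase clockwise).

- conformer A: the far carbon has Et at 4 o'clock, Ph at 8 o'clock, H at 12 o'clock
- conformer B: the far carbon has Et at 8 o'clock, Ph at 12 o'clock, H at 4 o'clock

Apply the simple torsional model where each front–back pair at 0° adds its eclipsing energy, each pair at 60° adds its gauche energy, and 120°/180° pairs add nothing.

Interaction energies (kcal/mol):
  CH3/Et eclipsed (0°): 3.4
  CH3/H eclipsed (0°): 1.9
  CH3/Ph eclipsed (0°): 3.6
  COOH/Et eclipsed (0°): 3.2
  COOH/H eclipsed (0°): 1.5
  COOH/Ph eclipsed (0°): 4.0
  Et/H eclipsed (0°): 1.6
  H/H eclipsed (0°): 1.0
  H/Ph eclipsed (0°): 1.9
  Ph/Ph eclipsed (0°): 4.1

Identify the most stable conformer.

A is eclipsed. CH3 at 0° is eclipsed with H at 0° (1.9); COOH at 120° is eclipsed with Et at 120° (3.2); H at 240° is eclipsed with Ph at 240° (1.9). Total 7.0 kcal/mol.
B is eclipsed. CH3 at 0° is eclipsed with Ph at 0° (3.6); COOH at 120° is eclipsed with H at 120° (1.5); H at 240° is eclipsed with Et at 240° (1.6). Total 6.7 kcal/mol.
B has the lowest total (6.7 kcal/mol).

B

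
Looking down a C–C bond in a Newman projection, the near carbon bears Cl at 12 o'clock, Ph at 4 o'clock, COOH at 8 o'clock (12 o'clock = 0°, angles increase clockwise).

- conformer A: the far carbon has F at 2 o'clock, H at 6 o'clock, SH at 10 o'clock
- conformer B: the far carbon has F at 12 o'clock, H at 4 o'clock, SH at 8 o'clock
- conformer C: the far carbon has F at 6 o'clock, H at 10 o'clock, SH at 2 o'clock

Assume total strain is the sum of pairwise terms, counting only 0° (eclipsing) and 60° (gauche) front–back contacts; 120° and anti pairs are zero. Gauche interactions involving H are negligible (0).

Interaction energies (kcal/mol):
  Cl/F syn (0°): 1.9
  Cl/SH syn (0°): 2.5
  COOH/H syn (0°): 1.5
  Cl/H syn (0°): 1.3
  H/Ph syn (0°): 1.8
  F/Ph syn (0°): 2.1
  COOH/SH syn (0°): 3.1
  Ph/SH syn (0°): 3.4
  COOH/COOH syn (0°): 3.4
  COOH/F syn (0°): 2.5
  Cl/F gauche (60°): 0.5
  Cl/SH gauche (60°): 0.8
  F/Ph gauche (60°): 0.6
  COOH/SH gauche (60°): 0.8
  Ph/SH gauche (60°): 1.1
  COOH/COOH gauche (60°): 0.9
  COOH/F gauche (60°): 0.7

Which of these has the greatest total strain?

B

A (staggered): Cl–F gauche, Cl–SH gauche, Ph–F gauche, COOH–SH gauche; 0.5 + 0.8 + 0.6 + 0.8 = 2.7 kcal/mol.
B (eclipsed): Cl–F eclipsed, Ph–H eclipsed, COOH–SH eclipsed; 1.9 + 1.8 + 3.1 = 6.8 kcal/mol.
C (staggered): Cl–SH gauche, Ph–F gauche, Ph–SH gauche, COOH–F gauche; 0.8 + 0.6 + 1.1 + 0.7 = 3.2 kcal/mol.
B has the highest total (6.8 kcal/mol).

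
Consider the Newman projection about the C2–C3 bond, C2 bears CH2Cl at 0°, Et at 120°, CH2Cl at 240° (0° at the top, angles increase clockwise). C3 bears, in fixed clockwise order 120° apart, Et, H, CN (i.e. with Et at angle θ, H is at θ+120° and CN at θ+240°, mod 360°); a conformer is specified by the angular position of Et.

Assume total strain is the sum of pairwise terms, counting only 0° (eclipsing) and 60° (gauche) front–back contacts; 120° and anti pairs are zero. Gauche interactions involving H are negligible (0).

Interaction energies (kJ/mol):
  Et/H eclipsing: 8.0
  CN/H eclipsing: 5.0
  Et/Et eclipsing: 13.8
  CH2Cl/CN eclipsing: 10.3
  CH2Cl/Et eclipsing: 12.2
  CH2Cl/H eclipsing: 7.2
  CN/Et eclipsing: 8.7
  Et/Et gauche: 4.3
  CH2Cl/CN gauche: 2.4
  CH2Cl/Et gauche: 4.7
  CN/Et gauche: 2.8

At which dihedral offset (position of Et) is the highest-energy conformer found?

Et at 0° (eclipsed): CH2Cl–Et eclipsed, Et–H eclipsed, CH2Cl–CN eclipsed; 12.2 + 8.0 + 10.3 = 30.5 kJ/mol.
Et at 60° (staggered): CH2Cl–Et gauche, CH2Cl–CN gauche, Et–Et gauche, CH2Cl–CN gauche; 4.7 + 2.4 + 4.3 + 2.4 = 13.8 kJ/mol.
Et at 120° (eclipsed): CH2Cl–CN eclipsed, Et–Et eclipsed, CH2Cl–H eclipsed; 10.3 + 13.8 + 7.2 = 31.3 kJ/mol.
Et at 180° (staggered): CH2Cl–CN gauche, Et–Et gauche, Et–CN gauche, CH2Cl–Et gauche; 2.4 + 4.3 + 2.8 + 4.7 = 14.2 kJ/mol.
Et at 240° (eclipsed): CH2Cl–H eclipsed, Et–CN eclipsed, CH2Cl–Et eclipsed; 7.2 + 8.7 + 12.2 = 28.1 kJ/mol.
Et at 300° (staggered): CH2Cl–Et gauche, Et–CN gauche, CH2Cl–Et gauche, CH2Cl–CN gauche; 4.7 + 2.8 + 4.7 + 2.4 = 14.6 kJ/mol.
The maximum (31.3 kJ/mol) occurs with Et at 120°.

120°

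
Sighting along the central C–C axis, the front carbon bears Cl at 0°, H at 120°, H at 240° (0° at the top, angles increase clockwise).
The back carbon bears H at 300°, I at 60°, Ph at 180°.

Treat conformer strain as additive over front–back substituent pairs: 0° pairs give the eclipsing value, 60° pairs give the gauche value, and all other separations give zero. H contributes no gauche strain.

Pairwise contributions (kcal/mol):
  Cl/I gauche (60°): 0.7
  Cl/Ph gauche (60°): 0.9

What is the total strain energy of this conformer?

This conformer (staggered): Cl–I gauche; 0.7 = 0.7 kcal/mol.

0.7 kcal/mol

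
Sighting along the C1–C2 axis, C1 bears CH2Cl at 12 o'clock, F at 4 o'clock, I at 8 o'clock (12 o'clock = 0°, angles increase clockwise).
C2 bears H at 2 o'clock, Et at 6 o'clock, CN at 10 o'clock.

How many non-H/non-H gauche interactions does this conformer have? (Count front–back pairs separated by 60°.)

4

Non-H gauche pairs: CH2Cl(0°)/CN(300°); F(120°)/Et(180°); I(240°)/Et(180°); I(240°)/CN(300°) — 4 interactions.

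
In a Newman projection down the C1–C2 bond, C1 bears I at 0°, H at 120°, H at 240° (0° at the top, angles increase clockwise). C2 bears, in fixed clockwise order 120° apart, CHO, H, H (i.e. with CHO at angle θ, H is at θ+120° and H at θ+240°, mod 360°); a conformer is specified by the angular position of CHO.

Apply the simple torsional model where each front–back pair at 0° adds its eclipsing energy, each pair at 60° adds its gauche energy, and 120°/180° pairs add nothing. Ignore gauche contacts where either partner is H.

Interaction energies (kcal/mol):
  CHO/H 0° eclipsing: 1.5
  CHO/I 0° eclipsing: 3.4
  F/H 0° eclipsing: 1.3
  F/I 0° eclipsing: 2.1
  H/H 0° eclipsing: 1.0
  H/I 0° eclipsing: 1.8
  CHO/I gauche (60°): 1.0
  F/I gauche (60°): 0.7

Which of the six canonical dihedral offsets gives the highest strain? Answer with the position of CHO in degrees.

0°

CHO at 0° (eclipsed): I(0°)/CHO(0°) eclipsed 3.4; H(120°)/H(120°) eclipsed 1.0; H(240°)/H(240°) eclipsed 1.0 → 5.4 kcal/mol.
CHO at 60° (staggered): I(0°)/CHO(60°) gauche 1.0 → 1.0 kcal/mol.
CHO at 120° (eclipsed): I(0°)/H(0°) eclipsed 1.8; H(120°)/CHO(120°) eclipsed 1.5; H(240°)/H(240°) eclipsed 1.0 → 4.3 kcal/mol.
CHO at 180° (staggered): no non-H gauche contacts → 0.0 kcal/mol.
CHO at 240° (eclipsed): I(0°)/H(0°) eclipsed 1.8; H(120°)/H(120°) eclipsed 1.0; H(240°)/CHO(240°) eclipsed 1.5 → 4.3 kcal/mol.
CHO at 300° (staggered): I(0°)/CHO(300°) gauche 1.0 → 1.0 kcal/mol.
The maximum (5.4 kcal/mol) occurs with CHO at 0°.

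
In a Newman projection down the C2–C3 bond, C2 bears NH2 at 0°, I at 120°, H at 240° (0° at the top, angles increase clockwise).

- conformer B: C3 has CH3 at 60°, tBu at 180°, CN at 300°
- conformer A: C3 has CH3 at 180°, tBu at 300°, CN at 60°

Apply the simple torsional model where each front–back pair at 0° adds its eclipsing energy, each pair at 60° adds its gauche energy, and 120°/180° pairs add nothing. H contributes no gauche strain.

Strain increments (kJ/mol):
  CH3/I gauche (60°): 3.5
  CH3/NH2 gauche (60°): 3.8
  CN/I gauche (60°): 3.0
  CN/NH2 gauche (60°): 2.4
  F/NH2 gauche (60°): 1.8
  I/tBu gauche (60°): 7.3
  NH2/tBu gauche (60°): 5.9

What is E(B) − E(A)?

B (staggered): NH2(0°)/CH3(60°) gauche 3.8; NH2(0°)/CN(300°) gauche 2.4; I(120°)/CH3(60°) gauche 3.5; I(120°)/tBu(180°) gauche 7.3 → 17.0 kJ/mol.
A (staggered): NH2(0°)/tBu(300°) gauche 5.9; NH2(0°)/CN(60°) gauche 2.4; I(120°)/CH3(180°) gauche 3.5; I(120°)/CN(60°) gauche 3.0 → 14.8 kJ/mol.
E(B) − E(A) = 17.0 − 14.8 = +2.2 kJ/mol.

+2.2 kJ/mol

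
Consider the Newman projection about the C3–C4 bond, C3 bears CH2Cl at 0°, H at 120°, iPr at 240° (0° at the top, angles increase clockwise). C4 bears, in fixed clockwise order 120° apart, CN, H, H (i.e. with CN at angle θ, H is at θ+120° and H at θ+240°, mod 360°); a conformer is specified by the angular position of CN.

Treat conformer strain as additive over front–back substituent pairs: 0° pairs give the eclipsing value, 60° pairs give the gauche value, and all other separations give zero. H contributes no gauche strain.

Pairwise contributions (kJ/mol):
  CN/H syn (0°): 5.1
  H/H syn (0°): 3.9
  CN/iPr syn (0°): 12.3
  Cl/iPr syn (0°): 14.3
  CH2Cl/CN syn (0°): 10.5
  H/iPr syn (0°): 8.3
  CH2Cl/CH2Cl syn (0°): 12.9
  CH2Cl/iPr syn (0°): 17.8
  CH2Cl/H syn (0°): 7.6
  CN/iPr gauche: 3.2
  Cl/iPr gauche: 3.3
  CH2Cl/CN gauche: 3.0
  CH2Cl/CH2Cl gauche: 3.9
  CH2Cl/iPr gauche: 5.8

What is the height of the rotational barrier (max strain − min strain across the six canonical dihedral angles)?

CN at 0° (eclipsed): CH2Cl(0°)/CN(0°) eclipsed 10.5; H(120°)/H(120°) eclipsed 3.9; iPr(240°)/H(240°) eclipsed 8.3 → 22.7 kJ/mol.
CN at 60° (staggered): CH2Cl(0°)/CN(60°) gauche 3.0 → 3.0 kJ/mol.
CN at 120° (eclipsed): CH2Cl(0°)/H(0°) eclipsed 7.6; H(120°)/CN(120°) eclipsed 5.1; iPr(240°)/H(240°) eclipsed 8.3 → 21.0 kJ/mol.
CN at 180° (staggered): iPr(240°)/CN(180°) gauche 3.2 → 3.2 kJ/mol.
CN at 240° (eclipsed): CH2Cl(0°)/H(0°) eclipsed 7.6; H(120°)/H(120°) eclipsed 3.9; iPr(240°)/CN(240°) eclipsed 12.3 → 23.8 kJ/mol.
CN at 300° (staggered): CH2Cl(0°)/CN(300°) gauche 3.0; iPr(240°)/CN(300°) gauche 3.2 → 6.2 kJ/mol.
Max at 240° (23.8 kJ/mol), min at 60° (3.0 kJ/mol); barrier = 20.8 kJ/mol.

20.8 kJ/mol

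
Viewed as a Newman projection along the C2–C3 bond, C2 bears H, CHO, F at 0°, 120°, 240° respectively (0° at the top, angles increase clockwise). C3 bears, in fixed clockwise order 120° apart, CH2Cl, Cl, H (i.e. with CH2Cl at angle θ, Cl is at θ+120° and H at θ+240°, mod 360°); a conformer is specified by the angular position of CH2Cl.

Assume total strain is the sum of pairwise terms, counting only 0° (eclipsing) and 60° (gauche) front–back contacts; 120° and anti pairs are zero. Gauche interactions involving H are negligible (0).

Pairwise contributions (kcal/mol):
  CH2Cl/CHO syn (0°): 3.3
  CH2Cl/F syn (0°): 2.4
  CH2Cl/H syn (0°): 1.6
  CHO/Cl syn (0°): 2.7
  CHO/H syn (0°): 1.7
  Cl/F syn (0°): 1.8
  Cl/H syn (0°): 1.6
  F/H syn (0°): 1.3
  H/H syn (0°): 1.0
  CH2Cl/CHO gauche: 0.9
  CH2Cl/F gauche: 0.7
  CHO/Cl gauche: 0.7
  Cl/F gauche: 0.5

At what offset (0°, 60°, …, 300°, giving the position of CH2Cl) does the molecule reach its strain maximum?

CH2Cl at 0° (eclipsed): H(0°)/CH2Cl(0°) eclipsed 1.6; CHO(120°)/Cl(120°) eclipsed 2.7; F(240°)/H(240°) eclipsed 1.3 → 5.6 kcal/mol.
CH2Cl at 60° (staggered): CHO(120°)/CH2Cl(60°) gauche 0.9; CHO(120°)/Cl(180°) gauche 0.7; F(240°)/Cl(180°) gauche 0.5 → 2.1 kcal/mol.
CH2Cl at 120° (eclipsed): H(0°)/H(0°) eclipsed 1.0; CHO(120°)/CH2Cl(120°) eclipsed 3.3; F(240°)/Cl(240°) eclipsed 1.8 → 6.1 kcal/mol.
CH2Cl at 180° (staggered): CHO(120°)/CH2Cl(180°) gauche 0.9; F(240°)/CH2Cl(180°) gauche 0.7; F(240°)/Cl(300°) gauche 0.5 → 2.1 kcal/mol.
CH2Cl at 240° (eclipsed): H(0°)/Cl(0°) eclipsed 1.6; CHO(120°)/H(120°) eclipsed 1.7; F(240°)/CH2Cl(240°) eclipsed 2.4 → 5.7 kcal/mol.
CH2Cl at 300° (staggered): CHO(120°)/Cl(60°) gauche 0.7; F(240°)/CH2Cl(300°) gauche 0.7 → 1.4 kcal/mol.
The maximum (6.1 kcal/mol) occurs with CH2Cl at 120°.

120°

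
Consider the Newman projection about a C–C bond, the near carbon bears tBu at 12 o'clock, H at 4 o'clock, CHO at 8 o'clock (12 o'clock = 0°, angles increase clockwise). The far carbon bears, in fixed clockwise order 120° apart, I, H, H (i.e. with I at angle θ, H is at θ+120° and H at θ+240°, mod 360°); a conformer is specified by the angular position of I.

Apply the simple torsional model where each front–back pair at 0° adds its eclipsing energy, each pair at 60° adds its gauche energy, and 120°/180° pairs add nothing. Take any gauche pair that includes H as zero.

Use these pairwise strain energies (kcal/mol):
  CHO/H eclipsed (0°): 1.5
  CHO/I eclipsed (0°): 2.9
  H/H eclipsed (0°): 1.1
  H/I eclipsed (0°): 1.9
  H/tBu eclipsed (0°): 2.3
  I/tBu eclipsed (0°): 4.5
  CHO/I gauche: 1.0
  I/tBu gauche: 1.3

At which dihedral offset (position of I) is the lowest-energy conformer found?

I at 0° (eclipsed): tBu(0°)/I(0°) eclipsed 4.5; H(120°)/H(120°) eclipsed 1.1; CHO(240°)/H(240°) eclipsed 1.5 → 7.1 kcal/mol.
I at 60° (staggered): tBu(0°)/I(60°) gauche 1.3 → 1.3 kcal/mol.
I at 120° (eclipsed): tBu(0°)/H(0°) eclipsed 2.3; H(120°)/I(120°) eclipsed 1.9; CHO(240°)/H(240°) eclipsed 1.5 → 5.7 kcal/mol.
I at 180° (staggered): CHO(240°)/I(180°) gauche 1.0 → 1.0 kcal/mol.
I at 240° (eclipsed): tBu(0°)/H(0°) eclipsed 2.3; H(120°)/H(120°) eclipsed 1.1; CHO(240°)/I(240°) eclipsed 2.9 → 6.3 kcal/mol.
I at 300° (staggered): tBu(0°)/I(300°) gauche 1.3; CHO(240°)/I(300°) gauche 1.0 → 2.3 kcal/mol.
The minimum (1.0 kcal/mol) occurs with I at 180°.

180°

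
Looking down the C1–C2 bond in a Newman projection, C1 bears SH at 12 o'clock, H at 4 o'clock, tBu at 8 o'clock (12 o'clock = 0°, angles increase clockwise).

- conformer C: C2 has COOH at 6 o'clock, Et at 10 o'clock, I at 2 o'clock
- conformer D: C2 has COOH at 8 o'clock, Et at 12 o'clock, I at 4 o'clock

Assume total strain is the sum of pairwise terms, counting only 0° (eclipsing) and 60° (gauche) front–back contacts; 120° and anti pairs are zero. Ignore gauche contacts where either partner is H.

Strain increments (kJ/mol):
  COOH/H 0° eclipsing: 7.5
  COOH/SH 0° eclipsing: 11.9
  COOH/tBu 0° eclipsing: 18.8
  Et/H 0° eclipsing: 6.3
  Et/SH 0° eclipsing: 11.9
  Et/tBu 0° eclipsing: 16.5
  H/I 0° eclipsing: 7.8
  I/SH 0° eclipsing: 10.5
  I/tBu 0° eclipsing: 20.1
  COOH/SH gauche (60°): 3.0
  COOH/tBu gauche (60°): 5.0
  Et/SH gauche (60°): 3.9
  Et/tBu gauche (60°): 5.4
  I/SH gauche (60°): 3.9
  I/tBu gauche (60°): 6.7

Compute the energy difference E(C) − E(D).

-20.3 kJ/mol

C (staggered): SH–Et gauche, SH–I gauche, tBu–COOH gauche, tBu–Et gauche; 3.9 + 3.9 + 5.0 + 5.4 = 18.2 kJ/mol.
D (eclipsed): SH–Et eclipsed, H–I eclipsed, tBu–COOH eclipsed; 11.9 + 7.8 + 18.8 = 38.5 kJ/mol.
E(C) − E(D) = 18.2 − 38.5 = -20.3 kJ/mol.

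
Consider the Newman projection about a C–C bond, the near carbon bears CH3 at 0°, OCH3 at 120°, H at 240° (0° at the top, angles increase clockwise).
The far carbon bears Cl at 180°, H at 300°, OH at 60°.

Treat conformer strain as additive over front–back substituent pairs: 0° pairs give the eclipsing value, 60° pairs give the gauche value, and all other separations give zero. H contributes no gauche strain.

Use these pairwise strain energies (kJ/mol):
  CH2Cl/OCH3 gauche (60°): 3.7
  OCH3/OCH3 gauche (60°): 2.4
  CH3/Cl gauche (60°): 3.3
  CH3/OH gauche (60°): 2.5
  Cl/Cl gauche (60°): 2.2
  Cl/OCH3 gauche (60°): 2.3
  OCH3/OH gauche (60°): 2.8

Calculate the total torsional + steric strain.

7.6 kJ/mol

This conformer (staggered): CH3–OH gauche, OCH3–Cl gauche, OCH3–OH gauche; 2.5 + 2.3 + 2.8 = 7.6 kJ/mol.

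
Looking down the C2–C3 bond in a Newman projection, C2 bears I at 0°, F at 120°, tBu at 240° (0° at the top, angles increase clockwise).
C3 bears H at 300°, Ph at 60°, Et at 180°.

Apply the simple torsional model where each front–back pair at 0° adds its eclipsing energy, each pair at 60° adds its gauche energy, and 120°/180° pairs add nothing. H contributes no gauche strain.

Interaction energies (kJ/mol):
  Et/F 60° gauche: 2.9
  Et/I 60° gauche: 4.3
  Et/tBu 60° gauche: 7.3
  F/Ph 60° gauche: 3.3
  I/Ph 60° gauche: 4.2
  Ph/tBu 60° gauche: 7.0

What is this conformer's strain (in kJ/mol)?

17.7 kJ/mol

This conformer (staggered): I–Ph gauche, F–Ph gauche, F–Et gauche, tBu–Et gauche; 4.2 + 3.3 + 2.9 + 7.3 = 17.7 kJ/mol.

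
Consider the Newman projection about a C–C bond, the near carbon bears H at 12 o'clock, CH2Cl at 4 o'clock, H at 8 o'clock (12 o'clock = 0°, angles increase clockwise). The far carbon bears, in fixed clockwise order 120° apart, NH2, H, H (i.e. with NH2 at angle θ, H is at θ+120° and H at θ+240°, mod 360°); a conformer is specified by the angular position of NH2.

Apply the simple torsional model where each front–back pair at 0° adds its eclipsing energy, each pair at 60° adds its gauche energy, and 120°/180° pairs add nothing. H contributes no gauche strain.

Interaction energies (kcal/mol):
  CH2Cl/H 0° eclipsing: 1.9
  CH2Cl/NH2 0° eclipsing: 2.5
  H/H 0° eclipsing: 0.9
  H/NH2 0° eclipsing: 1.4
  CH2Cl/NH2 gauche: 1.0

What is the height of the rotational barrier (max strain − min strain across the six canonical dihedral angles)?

4.3 kcal/mol

NH2 at 0° is eclipsed. H at 0° is eclipsed with NH2 at 0° (1.4); CH2Cl at 120° is eclipsed with H at 120° (1.9); H at 240° is eclipsed with H at 240° (0.9). Total 4.2 kcal/mol.
NH2 at 60° is staggered. CH2Cl at 120° is gauche with NH2 at 60° (1.0). Total 1.0 kcal/mol.
NH2 at 120° is eclipsed. H at 0° is eclipsed with H at 0° (0.9); CH2Cl at 120° is eclipsed with NH2 at 120° (2.5); H at 240° is eclipsed with H at 240° (0.9). Total 4.3 kcal/mol.
NH2 at 180° is staggered. CH2Cl at 120° is gauche with NH2 at 180° (1.0). Total 1.0 kcal/mol.
NH2 at 240° is eclipsed. H at 0° is eclipsed with H at 0° (0.9); CH2Cl at 120° is eclipsed with H at 120° (1.9); H at 240° is eclipsed with NH2 at 240° (1.4). Total 4.2 kcal/mol.
NH2 at 300° (staggered): no non-H gauche contacts → 0.0 kcal/mol.
Max at 120° (4.3 kcal/mol), min at 300° (0.0 kcal/mol); barrier = 4.3 kcal/mol.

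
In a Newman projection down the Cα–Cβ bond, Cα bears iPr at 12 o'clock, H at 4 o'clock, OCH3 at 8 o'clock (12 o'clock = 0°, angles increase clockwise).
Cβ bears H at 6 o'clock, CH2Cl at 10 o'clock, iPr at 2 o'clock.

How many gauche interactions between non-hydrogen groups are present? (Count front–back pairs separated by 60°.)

3

Non-H gauche pairs: iPr(0°)/CH2Cl(300°); iPr(0°)/iPr(60°); OCH3(240°)/CH2Cl(300°) — 3 interactions.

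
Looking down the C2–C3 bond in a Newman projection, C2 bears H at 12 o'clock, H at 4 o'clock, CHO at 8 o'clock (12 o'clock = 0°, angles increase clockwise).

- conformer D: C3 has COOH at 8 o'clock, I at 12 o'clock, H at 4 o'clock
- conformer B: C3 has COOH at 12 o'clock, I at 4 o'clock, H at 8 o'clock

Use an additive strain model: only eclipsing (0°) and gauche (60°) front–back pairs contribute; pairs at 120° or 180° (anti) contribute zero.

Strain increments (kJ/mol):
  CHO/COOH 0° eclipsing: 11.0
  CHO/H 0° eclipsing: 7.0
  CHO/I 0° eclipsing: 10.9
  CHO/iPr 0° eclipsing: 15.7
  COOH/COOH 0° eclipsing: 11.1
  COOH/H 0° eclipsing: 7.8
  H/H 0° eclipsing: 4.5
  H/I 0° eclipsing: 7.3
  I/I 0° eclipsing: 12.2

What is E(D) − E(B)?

+0.7 kJ/mol

D (eclipsed): H(0°)/I(0°) eclipsed 7.3; H(120°)/H(120°) eclipsed 4.5; CHO(240°)/COOH(240°) eclipsed 11.0 → 22.8 kJ/mol.
B (eclipsed): H(0°)/COOH(0°) eclipsed 7.8; H(120°)/I(120°) eclipsed 7.3; CHO(240°)/H(240°) eclipsed 7.0 → 22.1 kJ/mol.
E(D) − E(B) = 22.8 − 22.1 = +0.7 kJ/mol.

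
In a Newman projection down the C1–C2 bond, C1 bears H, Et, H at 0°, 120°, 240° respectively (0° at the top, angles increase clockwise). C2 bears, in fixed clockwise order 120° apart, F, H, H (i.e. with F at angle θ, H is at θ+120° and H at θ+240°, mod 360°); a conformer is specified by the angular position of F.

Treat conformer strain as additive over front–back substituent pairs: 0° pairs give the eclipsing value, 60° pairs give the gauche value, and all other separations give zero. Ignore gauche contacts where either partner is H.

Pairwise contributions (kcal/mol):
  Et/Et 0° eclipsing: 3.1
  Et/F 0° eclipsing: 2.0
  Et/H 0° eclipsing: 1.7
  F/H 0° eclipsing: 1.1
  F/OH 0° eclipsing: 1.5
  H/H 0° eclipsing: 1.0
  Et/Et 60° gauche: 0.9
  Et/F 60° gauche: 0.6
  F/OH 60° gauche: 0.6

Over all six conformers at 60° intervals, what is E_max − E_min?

4.0 kcal/mol

F at 0° (eclipsed): H(0°)/F(0°) eclipsed 1.1; Et(120°)/H(120°) eclipsed 1.7; H(240°)/H(240°) eclipsed 1.0 → 3.8 kcal/mol.
F at 60° (staggered): Et(120°)/F(60°) gauche 0.6 → 0.6 kcal/mol.
F at 120° (eclipsed): H(0°)/H(0°) eclipsed 1.0; Et(120°)/F(120°) eclipsed 2.0; H(240°)/H(240°) eclipsed 1.0 → 4.0 kcal/mol.
F at 180° (staggered): Et(120°)/F(180°) gauche 0.6 → 0.6 kcal/mol.
F at 240° (eclipsed): H(0°)/H(0°) eclipsed 1.0; Et(120°)/H(120°) eclipsed 1.7; H(240°)/F(240°) eclipsed 1.1 → 3.8 kcal/mol.
F at 300° (staggered): no non-H gauche contacts → 0.0 kcal/mol.
Max at 120° (4.0 kcal/mol), min at 300° (0.0 kcal/mol); barrier = 4.0 kcal/mol.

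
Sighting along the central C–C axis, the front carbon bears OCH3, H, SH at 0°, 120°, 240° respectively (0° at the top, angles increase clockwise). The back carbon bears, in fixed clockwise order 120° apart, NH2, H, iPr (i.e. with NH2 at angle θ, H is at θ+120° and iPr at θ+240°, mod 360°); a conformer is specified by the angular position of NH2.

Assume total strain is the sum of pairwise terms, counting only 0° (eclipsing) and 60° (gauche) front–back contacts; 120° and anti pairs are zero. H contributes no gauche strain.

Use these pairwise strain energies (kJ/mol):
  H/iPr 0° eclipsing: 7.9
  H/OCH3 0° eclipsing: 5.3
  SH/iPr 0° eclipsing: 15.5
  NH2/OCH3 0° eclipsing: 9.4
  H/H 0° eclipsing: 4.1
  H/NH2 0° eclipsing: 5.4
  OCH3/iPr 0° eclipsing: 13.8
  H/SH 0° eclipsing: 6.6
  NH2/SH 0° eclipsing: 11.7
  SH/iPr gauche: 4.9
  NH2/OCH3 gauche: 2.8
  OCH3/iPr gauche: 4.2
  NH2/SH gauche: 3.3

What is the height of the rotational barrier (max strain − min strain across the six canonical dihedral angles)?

NH2 at 0° is eclipsed. OCH3 at 0° is eclipsed with NH2 at 0° (9.4); H at 120° is eclipsed with H at 120° (4.1); SH at 240° is eclipsed with iPr at 240° (15.5). Total 29.0 kJ/mol.
NH2 at 60° is staggered. OCH3 at 0° is gauche with NH2 at 60° (2.8); OCH3 at 0° is gauche with iPr at 300° (4.2); SH at 240° is gauche with iPr at 300° (4.9). Total 11.9 kJ/mol.
NH2 at 120° is eclipsed. OCH3 at 0° is eclipsed with iPr at 0° (13.8); H at 120° is eclipsed with NH2 at 120° (5.4); SH at 240° is eclipsed with H at 240° (6.6). Total 25.8 kJ/mol.
NH2 at 180° is staggered. OCH3 at 0° is gauche with iPr at 60° (4.2); SH at 240° is gauche with NH2 at 180° (3.3). Total 7.5 kJ/mol.
NH2 at 240° is eclipsed. OCH3 at 0° is eclipsed with H at 0° (5.3); H at 120° is eclipsed with iPr at 120° (7.9); SH at 240° is eclipsed with NH2 at 240° (11.7). Total 24.9 kJ/mol.
NH2 at 300° is staggered. OCH3 at 0° is gauche with NH2 at 300° (2.8); SH at 240° is gauche with NH2 at 300° (3.3); SH at 240° is gauche with iPr at 180° (4.9). Total 11.0 kJ/mol.
Max at 0° (29.0 kJ/mol), min at 180° (7.5 kJ/mol); barrier = 21.5 kJ/mol.

21.5 kJ/mol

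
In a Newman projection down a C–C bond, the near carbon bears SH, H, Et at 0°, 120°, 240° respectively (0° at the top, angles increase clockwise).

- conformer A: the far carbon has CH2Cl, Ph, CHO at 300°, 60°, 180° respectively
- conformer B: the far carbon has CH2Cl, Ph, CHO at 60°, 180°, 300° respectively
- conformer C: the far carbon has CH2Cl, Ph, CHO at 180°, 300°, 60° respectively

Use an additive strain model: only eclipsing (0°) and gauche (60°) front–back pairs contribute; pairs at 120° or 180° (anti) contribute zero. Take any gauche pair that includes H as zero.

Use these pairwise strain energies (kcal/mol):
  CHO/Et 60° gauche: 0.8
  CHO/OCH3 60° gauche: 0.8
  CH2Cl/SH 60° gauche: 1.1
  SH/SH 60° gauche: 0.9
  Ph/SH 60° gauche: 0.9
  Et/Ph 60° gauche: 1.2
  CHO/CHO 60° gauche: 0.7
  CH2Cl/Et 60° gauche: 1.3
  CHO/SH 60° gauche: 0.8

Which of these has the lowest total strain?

B

A (staggered): SH–CH2Cl gauche, SH–Ph gauche, Et–CH2Cl gauche, Et–CHO gauche; 1.1 + 0.9 + 1.3 + 0.8 = 4.1 kcal/mol.
B (staggered): SH–CH2Cl gauche, SH–CHO gauche, Et–Ph gauche, Et–CHO gauche; 1.1 + 0.8 + 1.2 + 0.8 = 3.9 kcal/mol.
C (staggered): SH–Ph gauche, SH–CHO gauche, Et–CH2Cl gauche, Et–Ph gauche; 0.9 + 0.8 + 1.3 + 1.2 = 4.2 kcal/mol.
B has the lowest total (3.9 kcal/mol).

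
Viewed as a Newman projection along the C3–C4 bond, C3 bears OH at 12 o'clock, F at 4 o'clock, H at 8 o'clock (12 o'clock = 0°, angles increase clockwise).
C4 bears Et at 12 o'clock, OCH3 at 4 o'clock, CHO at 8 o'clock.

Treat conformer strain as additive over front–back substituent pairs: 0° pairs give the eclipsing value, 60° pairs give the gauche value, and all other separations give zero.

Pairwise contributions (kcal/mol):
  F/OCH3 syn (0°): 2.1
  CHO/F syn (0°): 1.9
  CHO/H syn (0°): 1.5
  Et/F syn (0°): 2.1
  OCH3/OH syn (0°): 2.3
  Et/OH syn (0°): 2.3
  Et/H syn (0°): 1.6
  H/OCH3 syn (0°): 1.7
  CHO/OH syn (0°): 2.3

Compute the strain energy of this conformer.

5.9 kcal/mol

This conformer is eclipsed. OH at 0° is eclipsed with Et at 0° (2.3); F at 120° is eclipsed with OCH3 at 120° (2.1); H at 240° is eclipsed with CHO at 240° (1.5). Total 5.9 kcal/mol.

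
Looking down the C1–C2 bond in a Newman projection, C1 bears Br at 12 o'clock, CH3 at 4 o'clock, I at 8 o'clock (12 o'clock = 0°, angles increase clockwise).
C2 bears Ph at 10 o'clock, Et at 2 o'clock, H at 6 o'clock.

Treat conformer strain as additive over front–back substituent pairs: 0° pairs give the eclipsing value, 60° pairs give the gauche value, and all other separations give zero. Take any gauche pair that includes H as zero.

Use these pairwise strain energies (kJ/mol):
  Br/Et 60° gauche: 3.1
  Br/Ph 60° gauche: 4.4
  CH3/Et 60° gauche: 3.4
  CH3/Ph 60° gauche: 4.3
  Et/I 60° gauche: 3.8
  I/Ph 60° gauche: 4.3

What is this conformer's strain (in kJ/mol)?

15.2 kJ/mol

This conformer (staggered): Br(0°)/Ph(300°) gauche 4.4; Br(0°)/Et(60°) gauche 3.1; CH3(120°)/Et(60°) gauche 3.4; I(240°)/Ph(300°) gauche 4.3 → 15.2 kJ/mol.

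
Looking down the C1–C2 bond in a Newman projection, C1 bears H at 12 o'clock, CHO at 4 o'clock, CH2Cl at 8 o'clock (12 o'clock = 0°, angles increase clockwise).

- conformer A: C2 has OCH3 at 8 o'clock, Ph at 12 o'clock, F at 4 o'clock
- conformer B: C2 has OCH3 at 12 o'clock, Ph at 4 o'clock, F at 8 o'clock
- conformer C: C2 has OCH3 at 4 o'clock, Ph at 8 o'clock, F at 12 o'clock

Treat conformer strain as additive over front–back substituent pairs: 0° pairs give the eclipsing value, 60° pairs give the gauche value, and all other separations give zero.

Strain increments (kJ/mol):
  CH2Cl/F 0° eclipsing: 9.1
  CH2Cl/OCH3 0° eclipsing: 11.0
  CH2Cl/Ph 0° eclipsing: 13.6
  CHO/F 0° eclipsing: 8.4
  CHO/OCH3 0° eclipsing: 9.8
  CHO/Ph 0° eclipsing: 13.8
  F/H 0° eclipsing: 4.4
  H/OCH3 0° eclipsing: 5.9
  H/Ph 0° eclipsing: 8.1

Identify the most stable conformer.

A

A is eclipsed. H at 0° is eclipsed with Ph at 0° (8.1); CHO at 120° is eclipsed with F at 120° (8.4); CH2Cl at 240° is eclipsed with OCH3 at 240° (11.0). Total 27.5 kJ/mol.
B is eclipsed. H at 0° is eclipsed with OCH3 at 0° (5.9); CHO at 120° is eclipsed with Ph at 120° (13.8); CH2Cl at 240° is eclipsed with F at 240° (9.1). Total 28.8 kJ/mol.
C is eclipsed. H at 0° is eclipsed with F at 0° (4.4); CHO at 120° is eclipsed with OCH3 at 120° (9.8); CH2Cl at 240° is eclipsed with Ph at 240° (13.6). Total 27.8 kJ/mol.
A has the lowest total (27.5 kJ/mol).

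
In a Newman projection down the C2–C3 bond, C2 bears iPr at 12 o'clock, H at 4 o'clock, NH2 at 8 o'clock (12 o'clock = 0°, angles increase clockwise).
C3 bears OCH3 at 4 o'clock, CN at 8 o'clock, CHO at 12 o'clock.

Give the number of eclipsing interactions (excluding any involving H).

2

Non-H eclipsing pairs: iPr(0°)/CHO(0°); NH2(240°)/CN(240°) — 2 interactions.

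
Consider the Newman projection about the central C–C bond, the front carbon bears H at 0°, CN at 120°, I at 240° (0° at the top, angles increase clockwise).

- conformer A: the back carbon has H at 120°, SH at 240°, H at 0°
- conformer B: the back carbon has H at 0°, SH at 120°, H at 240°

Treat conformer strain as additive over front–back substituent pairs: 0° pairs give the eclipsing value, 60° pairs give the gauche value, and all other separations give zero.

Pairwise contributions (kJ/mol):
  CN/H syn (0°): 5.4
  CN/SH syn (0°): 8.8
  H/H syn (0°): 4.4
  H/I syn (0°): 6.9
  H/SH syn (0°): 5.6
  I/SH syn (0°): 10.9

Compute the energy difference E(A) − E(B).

A (eclipsed): H–H eclipsed, CN–H eclipsed, I–SH eclipsed; 4.4 + 5.4 + 10.9 = 20.7 kJ/mol.
B (eclipsed): H–H eclipsed, CN–SH eclipsed, I–H eclipsed; 4.4 + 8.8 + 6.9 = 20.1 kJ/mol.
E(A) − E(B) = 20.7 − 20.1 = +0.6 kJ/mol.

+0.6 kJ/mol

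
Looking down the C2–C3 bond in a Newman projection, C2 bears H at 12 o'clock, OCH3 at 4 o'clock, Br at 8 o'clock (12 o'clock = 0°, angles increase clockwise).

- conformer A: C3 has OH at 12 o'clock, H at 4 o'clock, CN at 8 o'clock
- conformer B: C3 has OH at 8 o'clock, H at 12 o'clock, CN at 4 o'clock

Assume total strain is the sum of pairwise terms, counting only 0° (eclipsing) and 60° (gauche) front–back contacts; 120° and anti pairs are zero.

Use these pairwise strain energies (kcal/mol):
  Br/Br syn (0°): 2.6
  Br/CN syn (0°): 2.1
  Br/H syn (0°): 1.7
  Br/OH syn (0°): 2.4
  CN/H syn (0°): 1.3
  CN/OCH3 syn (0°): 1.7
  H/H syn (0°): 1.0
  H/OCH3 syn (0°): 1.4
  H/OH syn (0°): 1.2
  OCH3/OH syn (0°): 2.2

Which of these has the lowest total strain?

A (eclipsed): H–OH eclipsed, OCH3–H eclipsed, Br–CN eclipsed; 1.2 + 1.4 + 2.1 = 4.7 kcal/mol.
B (eclipsed): H–H eclipsed, OCH3–CN eclipsed, Br–OH eclipsed; 1.0 + 1.7 + 2.4 = 5.1 kcal/mol.
A has the lowest total (4.7 kcal/mol).

A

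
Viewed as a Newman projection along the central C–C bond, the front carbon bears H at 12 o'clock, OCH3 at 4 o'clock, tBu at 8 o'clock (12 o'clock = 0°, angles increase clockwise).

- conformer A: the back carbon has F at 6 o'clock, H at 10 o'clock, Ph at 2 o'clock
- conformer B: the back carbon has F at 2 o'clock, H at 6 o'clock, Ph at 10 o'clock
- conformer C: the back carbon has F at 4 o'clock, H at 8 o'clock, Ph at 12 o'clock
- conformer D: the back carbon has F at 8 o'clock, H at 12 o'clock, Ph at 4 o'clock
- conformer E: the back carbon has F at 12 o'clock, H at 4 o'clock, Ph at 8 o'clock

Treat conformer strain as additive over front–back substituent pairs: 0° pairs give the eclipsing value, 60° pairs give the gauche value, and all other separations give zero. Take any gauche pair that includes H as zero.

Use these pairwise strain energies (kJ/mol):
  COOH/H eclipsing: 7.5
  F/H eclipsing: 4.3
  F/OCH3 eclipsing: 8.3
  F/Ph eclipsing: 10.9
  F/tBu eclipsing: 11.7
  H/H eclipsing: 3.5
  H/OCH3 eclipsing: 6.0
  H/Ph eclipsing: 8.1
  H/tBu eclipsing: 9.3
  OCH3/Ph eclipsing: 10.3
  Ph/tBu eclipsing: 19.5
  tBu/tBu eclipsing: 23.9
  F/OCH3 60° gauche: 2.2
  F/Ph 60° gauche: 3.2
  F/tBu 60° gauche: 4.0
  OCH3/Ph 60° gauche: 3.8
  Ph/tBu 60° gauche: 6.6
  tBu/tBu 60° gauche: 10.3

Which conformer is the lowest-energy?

B

A (staggered): OCH3(120°)/F(180°) gauche 2.2; OCH3(120°)/Ph(60°) gauche 3.8; tBu(240°)/F(180°) gauche 4.0 → 10.0 kJ/mol.
B (staggered): OCH3(120°)/F(60°) gauche 2.2; tBu(240°)/Ph(300°) gauche 6.6 → 8.8 kJ/mol.
C (eclipsed): H(0°)/Ph(0°) eclipsed 8.1; OCH3(120°)/F(120°) eclipsed 8.3; tBu(240°)/H(240°) eclipsed 9.3 → 25.7 kJ/mol.
D (eclipsed): H(0°)/H(0°) eclipsed 3.5; OCH3(120°)/Ph(120°) eclipsed 10.3; tBu(240°)/F(240°) eclipsed 11.7 → 25.5 kJ/mol.
E (eclipsed): H(0°)/F(0°) eclipsed 4.3; OCH3(120°)/H(120°) eclipsed 6.0; tBu(240°)/Ph(240°) eclipsed 19.5 → 29.8 kJ/mol.
B has the lowest total (8.8 kJ/mol).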